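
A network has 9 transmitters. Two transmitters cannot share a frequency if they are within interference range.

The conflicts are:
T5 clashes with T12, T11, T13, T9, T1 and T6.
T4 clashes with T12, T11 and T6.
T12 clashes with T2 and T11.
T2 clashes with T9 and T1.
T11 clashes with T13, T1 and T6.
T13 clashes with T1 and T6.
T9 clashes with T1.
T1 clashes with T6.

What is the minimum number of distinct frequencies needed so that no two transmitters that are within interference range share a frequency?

T5, T11, T13, T1, T6 are mutually in conflict, so at least 5 frequencies are needed.
5 frequencies suffice: T5=2, T4=2, T12=3, T2=1, T11=1, T13=5, T9=4, T1=3, T6=4. Every pair that conflicts lands in different frequencies.

5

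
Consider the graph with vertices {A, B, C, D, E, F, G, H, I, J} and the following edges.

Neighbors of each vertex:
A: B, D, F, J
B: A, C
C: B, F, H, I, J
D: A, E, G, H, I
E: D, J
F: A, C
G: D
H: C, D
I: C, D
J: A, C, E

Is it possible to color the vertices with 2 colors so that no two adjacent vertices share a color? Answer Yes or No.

The cycle E-D-H-C-J-E has odd length 5, so it cannot be 2-colored; at least 3 colors are needed.
So 2 colors are not enough.

No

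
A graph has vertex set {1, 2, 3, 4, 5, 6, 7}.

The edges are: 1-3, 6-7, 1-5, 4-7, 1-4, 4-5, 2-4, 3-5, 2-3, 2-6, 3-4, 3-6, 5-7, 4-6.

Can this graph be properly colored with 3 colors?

2, 3, 4, 6 are pairwise adjacent (a clique of size 4), so at least 4 colors are needed.
So 3 colors are not enough.

No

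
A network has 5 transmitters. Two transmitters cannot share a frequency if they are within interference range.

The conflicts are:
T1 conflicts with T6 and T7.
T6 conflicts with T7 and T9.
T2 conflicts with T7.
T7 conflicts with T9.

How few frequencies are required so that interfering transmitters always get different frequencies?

T6, T7, T9 are mutually in conflict, so at least 3 frequencies are needed.
3 frequencies suffice: frequency 1 → {T7}; frequency 2 → {T6, T2}; frequency 3 → {T1, T9}. Each listed conflict is separated.

3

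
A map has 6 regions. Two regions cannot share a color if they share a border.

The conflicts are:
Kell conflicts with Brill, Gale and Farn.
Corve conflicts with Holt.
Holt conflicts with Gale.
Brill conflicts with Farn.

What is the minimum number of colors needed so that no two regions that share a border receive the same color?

Kell, Brill, Farn pairwise conflict, so at least 3 colors are needed.
3 colors suffice: color 1 → {Kell, Holt}; color 2 → {Corve, Brill, Gale}; color 3 → {Farn}. Every pair that conflicts lands in different colors.

3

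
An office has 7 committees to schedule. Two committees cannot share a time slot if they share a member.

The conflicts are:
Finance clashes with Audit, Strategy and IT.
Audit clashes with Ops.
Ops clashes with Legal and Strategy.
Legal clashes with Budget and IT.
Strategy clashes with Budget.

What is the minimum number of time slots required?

3

The cycle Audit-Ops-Legal-IT-Finance-Audit has odd length 5, so it cannot be 2-colored; at least 3 time slots are needed.
3 time slots suffice: time slot 1 → {Finance, Legal}; time slot 2 → {Ops, Budget, IT}; time slot 3 → {Audit, Strategy}. No two conflicting committees share a time slot.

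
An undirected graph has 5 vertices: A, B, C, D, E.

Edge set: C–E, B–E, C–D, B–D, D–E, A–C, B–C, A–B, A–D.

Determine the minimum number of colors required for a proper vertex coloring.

B, C, D, E form a clique, so at least 4 colors are needed.
A valid assignment using 4 colors: A=4, B=1, C=2, D=3, E=4. Each edge has distinct colors on its endpoints.

4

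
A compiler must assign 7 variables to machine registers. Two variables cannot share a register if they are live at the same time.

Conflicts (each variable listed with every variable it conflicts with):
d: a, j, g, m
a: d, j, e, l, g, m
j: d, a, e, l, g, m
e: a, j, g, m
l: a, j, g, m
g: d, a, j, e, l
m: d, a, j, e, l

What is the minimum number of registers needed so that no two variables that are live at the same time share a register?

a, j, l, m are mutually in conflict, so at least 4 registers are needed.
4 registers suffice: register 1 → {a}; register 2 → {j}; register 3 → {g, m}; register 4 → {d, e, l}. Each listed conflict is separated.

4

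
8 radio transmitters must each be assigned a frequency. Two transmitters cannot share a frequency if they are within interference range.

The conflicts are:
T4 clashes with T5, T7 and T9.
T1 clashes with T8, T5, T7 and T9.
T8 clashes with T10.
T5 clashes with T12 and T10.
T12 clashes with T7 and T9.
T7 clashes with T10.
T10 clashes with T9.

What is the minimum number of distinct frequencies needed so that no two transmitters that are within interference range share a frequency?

T1 and T7 conflict, so at least 2 frequencies are needed.
2 frequencies suffice: T4=2, T1=2, T8=1, T5=1, T12=2, T7=1, T10=2, T9=1. Each listed conflict is separated.

2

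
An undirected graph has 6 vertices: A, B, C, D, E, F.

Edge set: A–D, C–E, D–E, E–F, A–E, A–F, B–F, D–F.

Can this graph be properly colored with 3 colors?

No

A, D, E, F are pairwise adjacent (a clique of size 4), so at least 4 colors are needed.
So 3 colors are not enough.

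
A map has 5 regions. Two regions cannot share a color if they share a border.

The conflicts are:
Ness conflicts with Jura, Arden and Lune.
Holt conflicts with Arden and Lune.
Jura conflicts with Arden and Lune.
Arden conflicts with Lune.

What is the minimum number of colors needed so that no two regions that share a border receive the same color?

4

Ness, Jura, Arden, Lune all conflict with each other, so at least 4 colors are needed.
A valid assignment using 4 colors: Ness=4, Holt=3, Jura=3, Arden=2, Lune=1. Every pair that conflicts lands in different colors.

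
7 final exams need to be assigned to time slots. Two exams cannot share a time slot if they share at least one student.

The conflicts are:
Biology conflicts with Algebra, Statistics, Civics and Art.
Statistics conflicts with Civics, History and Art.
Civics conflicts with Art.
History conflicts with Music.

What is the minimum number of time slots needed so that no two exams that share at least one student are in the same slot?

4

Biology, Statistics, Civics, Art all conflict with each other, so at least 4 time slots are needed.
A valid assignment using 4 time slots: Biology=2, Algebra=1, Statistics=1, Civics=3, History=2, Art=4, Music=1. Each listed conflict is separated.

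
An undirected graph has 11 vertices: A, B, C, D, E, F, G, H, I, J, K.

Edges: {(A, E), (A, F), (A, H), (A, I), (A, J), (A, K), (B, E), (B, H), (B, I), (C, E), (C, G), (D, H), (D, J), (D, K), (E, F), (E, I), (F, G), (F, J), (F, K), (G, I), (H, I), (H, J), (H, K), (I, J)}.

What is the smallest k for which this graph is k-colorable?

4

A, H, I, J are pairwise adjacent (a clique of size 4), so at least 4 colors are needed.
A valid assignment using 4 colors: A=red, B=red, C=blue, D=red, E=yellow, F=blue, G=red, H=blue, I=green, J=yellow, K=green. No two adjacent vertices share a color.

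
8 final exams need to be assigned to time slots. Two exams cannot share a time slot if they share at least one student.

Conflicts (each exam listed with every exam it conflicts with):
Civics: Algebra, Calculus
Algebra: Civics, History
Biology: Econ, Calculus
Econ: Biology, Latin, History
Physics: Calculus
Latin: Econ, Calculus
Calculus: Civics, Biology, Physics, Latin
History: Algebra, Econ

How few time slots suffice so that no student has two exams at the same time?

2

Latin and Calculus conflict, so at least 2 time slots are needed.
Using 2 time slots: Civics=2, Algebra=1, Biology=2, Econ=1, Physics=2, Latin=2, Calculus=1, History=2. Every pair that conflicts lands in different time slots.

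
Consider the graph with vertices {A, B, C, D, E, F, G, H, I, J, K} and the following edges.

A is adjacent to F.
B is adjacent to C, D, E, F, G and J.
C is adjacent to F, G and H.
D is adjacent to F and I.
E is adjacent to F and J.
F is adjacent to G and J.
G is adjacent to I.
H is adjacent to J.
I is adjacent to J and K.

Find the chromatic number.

4

B, E, F, J are pairwise adjacent (a clique of size 4), so at least 4 colors are needed.
4 colors suffice: color red → {F, H, I}; color blue → {A, B, K}; color green → {D, G, J}; color yellow → {C, E}. Each edge has distinct colors on its endpoints.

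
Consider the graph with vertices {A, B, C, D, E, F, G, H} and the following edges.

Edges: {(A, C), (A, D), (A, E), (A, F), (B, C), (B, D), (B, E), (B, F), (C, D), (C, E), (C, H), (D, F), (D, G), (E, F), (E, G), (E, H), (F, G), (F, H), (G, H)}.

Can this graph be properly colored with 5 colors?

Yes

The chromatic number is 4. E, F, G, H are mutually adjacent (a clique of size 4), so at least 4 colors are needed.
4 colors suffice: color 1 → {C, F}; color 2 → {D, E}; color 3 → {A, B, H}; color 4 → {G}.
Since 5 ≥ 4, a proper 5-coloring certainly exists.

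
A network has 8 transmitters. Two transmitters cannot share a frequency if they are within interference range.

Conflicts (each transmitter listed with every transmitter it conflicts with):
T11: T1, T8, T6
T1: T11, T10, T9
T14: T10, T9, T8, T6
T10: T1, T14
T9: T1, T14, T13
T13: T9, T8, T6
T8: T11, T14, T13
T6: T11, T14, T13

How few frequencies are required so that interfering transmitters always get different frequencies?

The cycle T1-T11-T8-T14-T10-T1 has odd length 5, so it cannot be 2-colored; at least 3 frequencies are needed.
3 frequencies suffice: frequency 1 → {T11, T14, T13}; frequency 2 → {T1, T8, T6}; frequency 3 → {T10, T9}. No two conflicting transmitters share a frequency.

3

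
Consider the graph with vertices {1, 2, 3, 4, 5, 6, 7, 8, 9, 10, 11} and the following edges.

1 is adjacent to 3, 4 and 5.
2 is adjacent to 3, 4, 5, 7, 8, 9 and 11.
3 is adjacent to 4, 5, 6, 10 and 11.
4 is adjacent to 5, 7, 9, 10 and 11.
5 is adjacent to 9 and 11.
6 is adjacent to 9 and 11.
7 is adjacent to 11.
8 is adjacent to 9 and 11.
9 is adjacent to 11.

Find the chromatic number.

5

2, 4, 5, 9, 11 form a clique, so at least 5 colors are needed.
5 colors suffice: color a → {4, 6, 8}; color b → {1, 10, 11}; color c → {2}; color d → {3, 7, 9}; color e → {5}. Each edge has distinct colors on its endpoints.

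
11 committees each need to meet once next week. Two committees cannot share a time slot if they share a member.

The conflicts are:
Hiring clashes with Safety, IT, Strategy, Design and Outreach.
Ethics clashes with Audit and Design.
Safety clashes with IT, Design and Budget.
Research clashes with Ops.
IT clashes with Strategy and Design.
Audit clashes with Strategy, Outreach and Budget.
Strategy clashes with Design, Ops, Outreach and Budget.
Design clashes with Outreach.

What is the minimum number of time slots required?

4

Hiring, Safety, IT, Design are mutually in conflict, so at least 4 time slots are needed.
4 time slots suffice: Hiring=3, Ethics=1, Safety=1, Research=1, IT=4, Audit=2, Strategy=1, Design=2, Ops=2, Outreach=4, Budget=3. Every pair that conflicts lands in different time slots.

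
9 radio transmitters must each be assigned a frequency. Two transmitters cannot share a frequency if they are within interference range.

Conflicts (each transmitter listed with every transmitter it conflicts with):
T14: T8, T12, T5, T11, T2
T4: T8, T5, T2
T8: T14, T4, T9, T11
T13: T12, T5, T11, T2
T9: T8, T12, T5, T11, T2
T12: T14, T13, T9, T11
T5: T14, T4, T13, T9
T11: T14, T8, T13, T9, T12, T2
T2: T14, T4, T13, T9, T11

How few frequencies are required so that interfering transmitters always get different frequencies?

3

T8, T9, T11 are mutually in conflict, so at least 3 frequencies are needed.
3 frequencies suffice: frequency 1 → {T5, T11}; frequency 2 → {T14, T4, T13, T9}; frequency 3 → {T8, T12, T2}. No two conflicting transmitters share a frequency.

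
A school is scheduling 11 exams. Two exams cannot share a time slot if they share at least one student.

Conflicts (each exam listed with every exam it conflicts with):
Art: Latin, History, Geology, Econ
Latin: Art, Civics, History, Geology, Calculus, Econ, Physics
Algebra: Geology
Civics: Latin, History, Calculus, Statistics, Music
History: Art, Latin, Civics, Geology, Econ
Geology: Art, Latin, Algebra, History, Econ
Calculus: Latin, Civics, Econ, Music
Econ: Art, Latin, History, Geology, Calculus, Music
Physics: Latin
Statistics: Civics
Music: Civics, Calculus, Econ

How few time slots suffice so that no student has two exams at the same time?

Art, Latin, History, Geology, Econ pairwise conflict, so at least 5 time slots are needed.
5 time slots suffice: Art=5, Latin=1, Algebra=1, Civics=2, History=3, Geology=4, Calculus=3, Econ=2, Physics=2, Statistics=1, Music=1. No two conflicting exams share a time slot.

5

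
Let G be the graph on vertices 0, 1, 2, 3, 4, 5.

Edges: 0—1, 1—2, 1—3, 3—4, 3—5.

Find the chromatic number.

2

1 and 2 are adjacent, so at least 2 colors are needed.
2 colors suffice: color red → {0, 2, 3}; color blue → {1, 4, 5}. Every edge joins two different colors.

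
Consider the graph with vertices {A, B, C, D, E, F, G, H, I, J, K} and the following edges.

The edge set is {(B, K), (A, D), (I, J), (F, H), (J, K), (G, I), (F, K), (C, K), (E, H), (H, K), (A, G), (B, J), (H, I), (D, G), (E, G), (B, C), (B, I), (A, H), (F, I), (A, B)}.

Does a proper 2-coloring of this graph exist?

No

B, J, K are mutually adjacent, so at least 3 colors are needed.
So 2 colors are not enough.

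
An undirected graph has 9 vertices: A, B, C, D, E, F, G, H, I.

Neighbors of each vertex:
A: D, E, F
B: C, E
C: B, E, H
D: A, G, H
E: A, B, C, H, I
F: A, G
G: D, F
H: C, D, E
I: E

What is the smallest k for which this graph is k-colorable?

C, E, H are mutually adjacent, so at least 3 colors are needed.
A valid assignment using 3 colors: A=2, B=2, C=3, D=1, E=1, F=1, G=2, H=2, I=2. No two adjacent vertices share a color.

3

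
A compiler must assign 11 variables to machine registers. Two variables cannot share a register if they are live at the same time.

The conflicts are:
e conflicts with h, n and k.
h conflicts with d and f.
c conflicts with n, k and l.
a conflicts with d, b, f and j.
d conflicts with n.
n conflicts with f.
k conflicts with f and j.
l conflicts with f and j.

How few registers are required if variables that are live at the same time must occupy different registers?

2

k and f conflict, so at least 2 registers are needed.
2 registers suffice: register 1 → {e, c, d, b, f, j}; register 2 → {h, a, n, k, l}. Every pair that conflicts lands in different registers.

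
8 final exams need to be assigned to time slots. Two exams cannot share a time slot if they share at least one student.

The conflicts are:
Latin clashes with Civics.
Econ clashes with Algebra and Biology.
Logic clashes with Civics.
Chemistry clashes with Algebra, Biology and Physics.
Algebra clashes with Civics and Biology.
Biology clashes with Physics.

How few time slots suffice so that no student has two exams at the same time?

Chemistry, Biology, Physics are mutually in conflict, so at least 3 time slots are needed.
3 time slots suffice: time slot 1 → {Civics, Biology}; time slot 2 → {Latin, Logic, Algebra, Physics}; time slot 3 → {Econ, Chemistry}. No two conflicting exams share a time slot.

3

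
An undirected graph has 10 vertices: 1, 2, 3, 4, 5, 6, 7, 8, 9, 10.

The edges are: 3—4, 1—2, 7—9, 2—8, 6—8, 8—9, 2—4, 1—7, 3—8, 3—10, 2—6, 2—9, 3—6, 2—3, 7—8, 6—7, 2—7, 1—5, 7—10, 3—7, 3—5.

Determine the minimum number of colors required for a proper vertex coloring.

5

2, 3, 6, 7, 8 are pairwise adjacent (a clique of size 5), so at least 5 colors are needed.
One proper 5-coloring: 1=a, 2=c, 3=a, 4=b, 5=b, 6=e, 7=b, 8=d, 9=a, 10=c. Each edge has distinct colors on its endpoints.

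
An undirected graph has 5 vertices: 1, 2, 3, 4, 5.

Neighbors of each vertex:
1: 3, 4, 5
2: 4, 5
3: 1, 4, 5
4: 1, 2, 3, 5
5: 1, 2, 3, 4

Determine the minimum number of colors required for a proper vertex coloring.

4

1, 3, 4, 5 form a clique, so at least 4 colors are needed.
4 colors suffice: color red → {4}; color blue → {5}; color green → {2, 3}; color yellow → {1}. Every edge joins two different colors.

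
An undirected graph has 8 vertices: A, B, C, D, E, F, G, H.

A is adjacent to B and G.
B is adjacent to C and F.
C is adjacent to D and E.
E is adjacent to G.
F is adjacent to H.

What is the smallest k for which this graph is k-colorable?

The cycle G-E-C-B-A-G has odd length 5, so it cannot be 2-colored; at least 3 colors are needed.
A valid assignment using 3 colors: A=3, B=2, C=1, D=2, E=2, F=1, G=1, H=2. Every edge joins two different colors.

3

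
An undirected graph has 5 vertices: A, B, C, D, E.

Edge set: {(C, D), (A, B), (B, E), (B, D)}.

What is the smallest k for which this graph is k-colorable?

C and D are adjacent, so at least 2 colors are needed.
One proper 2-coloring: A=2, B=1, C=1, D=2, E=2. Every edge joins two different colors.

2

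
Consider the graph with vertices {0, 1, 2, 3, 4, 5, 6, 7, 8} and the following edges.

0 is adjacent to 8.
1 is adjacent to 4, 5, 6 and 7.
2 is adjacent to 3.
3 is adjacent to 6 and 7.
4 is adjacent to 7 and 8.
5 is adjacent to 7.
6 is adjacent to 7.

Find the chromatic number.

3

3, 6, 7 are mutually adjacent, so at least 3 colors are needed.
3 colors suffice: 0=b, 1=b, 2=a, 3=b, 4=c, 5=c, 6=c, 7=a, 8=a. Every edge joins two different colors.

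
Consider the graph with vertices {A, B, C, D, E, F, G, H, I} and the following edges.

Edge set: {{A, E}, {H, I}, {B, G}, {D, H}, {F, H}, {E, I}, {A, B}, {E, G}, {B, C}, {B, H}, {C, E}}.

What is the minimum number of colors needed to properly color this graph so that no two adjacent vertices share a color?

The cycle B-A-E-I-H-B has odd length 5, so it cannot be 2-colored; at least 3 colors are needed.
3 colors suffice: color 1 → {B, D, E, F}; color 2 → {A, C, G, H}; color 3 → {I}. Each edge has distinct colors on its endpoints.

3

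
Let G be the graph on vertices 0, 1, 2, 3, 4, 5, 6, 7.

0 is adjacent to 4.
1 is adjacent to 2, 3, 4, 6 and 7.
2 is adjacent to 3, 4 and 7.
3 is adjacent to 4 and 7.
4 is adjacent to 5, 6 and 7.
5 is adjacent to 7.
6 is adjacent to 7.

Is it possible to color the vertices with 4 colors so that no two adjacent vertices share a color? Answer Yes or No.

1, 2, 3, 4, 7 form a clique, so at least 5 colors are needed.
So 4 colors are not enough.

No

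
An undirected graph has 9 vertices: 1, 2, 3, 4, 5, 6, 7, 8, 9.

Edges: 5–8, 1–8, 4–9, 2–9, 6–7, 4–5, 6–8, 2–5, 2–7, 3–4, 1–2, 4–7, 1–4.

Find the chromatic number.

The cycle 6-7-2-5-8-6 has odd length 5, so it cannot be 2-colored; at least 3 colors are needed.
One proper 3-coloring: 1=b, 2=a, 3=b, 4=a, 5=b, 6=c, 7=b, 8=a, 9=b. Each edge has distinct colors on its endpoints.

3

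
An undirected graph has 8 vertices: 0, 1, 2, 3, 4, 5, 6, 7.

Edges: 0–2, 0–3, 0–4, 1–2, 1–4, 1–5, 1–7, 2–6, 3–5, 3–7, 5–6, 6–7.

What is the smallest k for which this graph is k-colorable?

3

The cycle 3-0-4-1-7-3 has odd length 5, so it cannot be 2-colored; at least 3 colors are needed.
One proper 3-coloring: 0=a, 1=a, 2=b, 3=b, 4=b, 5=c, 6=a, 7=c. Every edge joins two different colors.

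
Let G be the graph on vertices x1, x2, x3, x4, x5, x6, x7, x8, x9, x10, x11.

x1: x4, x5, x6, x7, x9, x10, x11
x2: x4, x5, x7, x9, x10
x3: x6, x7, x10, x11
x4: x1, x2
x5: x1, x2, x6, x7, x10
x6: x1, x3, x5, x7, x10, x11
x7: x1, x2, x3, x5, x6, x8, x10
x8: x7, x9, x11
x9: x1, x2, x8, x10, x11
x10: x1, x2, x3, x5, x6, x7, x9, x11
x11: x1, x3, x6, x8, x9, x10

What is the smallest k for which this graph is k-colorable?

5

x1, x5, x6, x7, x10 form a clique, so at least 5 colors are needed.
5 colors suffice: color R → {x4, x8, x10}; color B → {x1, x2, x3}; color G → {x7, x11}; color Y → {x6, x9}; color P → {x5}. No two adjacent vertices share a color.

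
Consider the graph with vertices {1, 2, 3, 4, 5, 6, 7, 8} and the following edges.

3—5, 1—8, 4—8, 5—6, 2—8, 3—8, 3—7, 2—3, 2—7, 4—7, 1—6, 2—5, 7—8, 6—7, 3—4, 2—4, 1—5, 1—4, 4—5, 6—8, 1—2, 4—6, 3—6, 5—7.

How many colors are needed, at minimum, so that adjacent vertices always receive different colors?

5

3, 4, 6, 7, 8 are mutually adjacent (a clique of size 5), so at least 5 colors are needed.
One proper 5-coloring: 1=green, 2=purple, 3=yellow, 4=red, 5=blue, 6=purple, 7=green, 8=blue. Each edge has distinct colors on its endpoints.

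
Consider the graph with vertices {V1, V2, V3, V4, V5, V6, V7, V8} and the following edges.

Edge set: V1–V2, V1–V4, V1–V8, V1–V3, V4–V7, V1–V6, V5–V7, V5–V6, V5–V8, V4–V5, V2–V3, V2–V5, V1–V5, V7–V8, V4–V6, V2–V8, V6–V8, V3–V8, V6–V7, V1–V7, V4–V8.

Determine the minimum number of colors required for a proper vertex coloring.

6

V1, V4, V5, V6, V7, V8 form a clique, so at least 6 colors are needed.
6 colors suffice: color 1 → {V1}; color 2 → {V8}; color 3 → {V3, V5}; color 4 → {V2, V7}; color 5 → {V4}; color 6 → {V6}. No two adjacent vertices share a color.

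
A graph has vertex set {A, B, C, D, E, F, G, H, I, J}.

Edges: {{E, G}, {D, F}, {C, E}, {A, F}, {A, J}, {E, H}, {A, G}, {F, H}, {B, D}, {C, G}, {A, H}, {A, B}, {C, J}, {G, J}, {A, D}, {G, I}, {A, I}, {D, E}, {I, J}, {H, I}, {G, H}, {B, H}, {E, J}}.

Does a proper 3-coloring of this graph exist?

A, G, H, I form a clique, so at least 4 colors are needed.
So 3 colors are not enough.

No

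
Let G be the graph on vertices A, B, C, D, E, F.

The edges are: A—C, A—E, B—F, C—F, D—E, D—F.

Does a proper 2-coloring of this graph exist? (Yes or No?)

The cycle D-E-A-C-F-D has odd length 5, so it cannot be 2-colored; at least 3 colors are needed.
So 2 colors are not enough.

No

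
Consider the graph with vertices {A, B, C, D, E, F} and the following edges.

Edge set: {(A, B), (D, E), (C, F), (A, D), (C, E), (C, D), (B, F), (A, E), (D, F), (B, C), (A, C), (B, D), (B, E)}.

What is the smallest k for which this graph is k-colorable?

5

A, B, C, D, E are mutually adjacent (a clique of size 5), so at least 5 colors are needed.
5 colors suffice: A=purple, B=blue, C=red, D=green, E=yellow, F=yellow. Each edge has distinct colors on its endpoints.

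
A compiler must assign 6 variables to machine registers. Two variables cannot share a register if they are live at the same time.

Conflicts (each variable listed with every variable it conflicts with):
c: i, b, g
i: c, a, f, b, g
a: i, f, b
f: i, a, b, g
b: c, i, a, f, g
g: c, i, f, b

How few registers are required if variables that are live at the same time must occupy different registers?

4

i, a, f, b pairwise conflict, so at least 4 registers are needed.
4 registers suffice: register 1 → {i}; register 2 → {b}; register 3 → {c, f}; register 4 → {a, g}. No two conflicting variables share a register.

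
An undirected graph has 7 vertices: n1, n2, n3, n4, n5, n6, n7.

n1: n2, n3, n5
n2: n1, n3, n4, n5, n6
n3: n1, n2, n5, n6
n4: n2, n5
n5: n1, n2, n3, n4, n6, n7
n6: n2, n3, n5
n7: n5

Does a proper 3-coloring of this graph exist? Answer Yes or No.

n2, n3, n5, n6 are pairwise adjacent (a clique of size 4), so at least 4 colors are needed.
So 3 colors are not enough.

No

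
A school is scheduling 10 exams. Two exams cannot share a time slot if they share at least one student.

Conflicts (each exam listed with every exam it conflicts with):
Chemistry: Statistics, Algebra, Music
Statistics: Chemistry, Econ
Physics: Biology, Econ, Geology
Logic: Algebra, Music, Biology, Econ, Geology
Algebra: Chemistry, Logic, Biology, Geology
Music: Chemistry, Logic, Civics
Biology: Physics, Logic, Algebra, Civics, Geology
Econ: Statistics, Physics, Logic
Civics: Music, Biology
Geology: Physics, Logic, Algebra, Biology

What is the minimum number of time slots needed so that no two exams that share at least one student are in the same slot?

Logic, Algebra, Biology, Geology all conflict with each other, so at least 4 time slots are needed.
A valid assignment using 4 time slots: Chemistry=1, Statistics=3, Physics=1, Logic=1, Algebra=3, Music=2, Biology=2, Econ=2, Civics=1, Geology=4. Each listed conflict is separated.

4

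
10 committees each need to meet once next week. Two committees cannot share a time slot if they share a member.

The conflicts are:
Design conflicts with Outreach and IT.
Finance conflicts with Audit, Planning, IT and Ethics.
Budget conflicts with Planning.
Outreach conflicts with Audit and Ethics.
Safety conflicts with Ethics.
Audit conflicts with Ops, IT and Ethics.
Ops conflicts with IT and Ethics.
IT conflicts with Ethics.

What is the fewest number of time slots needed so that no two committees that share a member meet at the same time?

4

Finance, Audit, IT, Ethics are mutually in conflict, so at least 4 time slots are needed.
4 time slots suffice: time slot 1 → {Design, Planning, Ethics}; time slot 2 → {Budget, Safety, Audit}; time slot 3 → {Outreach, IT}; time slot 4 → {Finance, Ops}. No two conflicting committees share a time slot.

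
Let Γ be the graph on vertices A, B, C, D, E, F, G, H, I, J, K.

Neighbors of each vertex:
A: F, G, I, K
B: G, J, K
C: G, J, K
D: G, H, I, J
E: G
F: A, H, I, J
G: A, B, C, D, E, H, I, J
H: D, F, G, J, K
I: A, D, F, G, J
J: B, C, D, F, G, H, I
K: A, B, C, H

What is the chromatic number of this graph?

D, G, H, J form a clique, so at least 4 colors are needed.
4 colors suffice: A=2, B=3, C=3, D=4, E=2, F=1, G=1, H=3, I=3, J=2, K=1. Every edge joins two different colors.

4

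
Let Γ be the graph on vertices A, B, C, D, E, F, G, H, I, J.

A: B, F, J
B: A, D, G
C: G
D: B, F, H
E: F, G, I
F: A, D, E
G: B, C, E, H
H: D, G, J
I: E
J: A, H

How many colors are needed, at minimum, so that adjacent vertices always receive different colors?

The cycle J-H-G-B-A-J has odd length 5, so it cannot be 2-colored; at least 3 colors are needed.
3 colors suffice: color red → {A, D, G, I}; color blue → {B, C, E, H}; color green → {F, J}. Every edge joins two different colors.

3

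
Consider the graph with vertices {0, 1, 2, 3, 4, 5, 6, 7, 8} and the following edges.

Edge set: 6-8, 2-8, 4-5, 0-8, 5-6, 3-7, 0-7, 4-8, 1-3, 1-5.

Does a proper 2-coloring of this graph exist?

No

The cycle 3-7-0-8-6-5-1-3 has odd length 7, so it cannot be 2-colored; at least 3 colors are needed.
So 2 colors are not enough.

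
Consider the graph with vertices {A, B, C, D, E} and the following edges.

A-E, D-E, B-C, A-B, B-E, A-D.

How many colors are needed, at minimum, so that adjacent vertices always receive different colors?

A, D, E are mutually adjacent, so at least 3 colors are needed.
3 colors suffice: color 1 → {C, E}; color 2 → {B, D}; color 3 → {A}. No two adjacent vertices share a color.

3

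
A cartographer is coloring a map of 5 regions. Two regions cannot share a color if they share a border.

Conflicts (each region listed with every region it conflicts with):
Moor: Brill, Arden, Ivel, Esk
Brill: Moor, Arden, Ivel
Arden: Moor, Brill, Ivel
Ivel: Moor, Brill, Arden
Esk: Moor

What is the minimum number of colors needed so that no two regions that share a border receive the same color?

4

Moor, Brill, Arden, Ivel all conflict with each other, so at least 4 colors are needed.
4 colors suffice: Moor=1, Brill=4, Arden=3, Ivel=2, Esk=2. Each listed conflict is separated.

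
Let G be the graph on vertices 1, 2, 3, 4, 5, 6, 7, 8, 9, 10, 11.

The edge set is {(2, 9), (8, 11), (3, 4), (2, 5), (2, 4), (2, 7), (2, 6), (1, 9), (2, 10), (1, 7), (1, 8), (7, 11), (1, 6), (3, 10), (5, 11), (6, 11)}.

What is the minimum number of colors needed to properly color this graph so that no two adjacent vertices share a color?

2 and 7 are adjacent, so at least 2 colors are needed.
2 colors suffice: 1=red, 2=red, 3=red, 4=blue, 5=blue, 6=blue, 7=blue, 8=blue, 9=blue, 10=blue, 11=red. Each edge has distinct colors on its endpoints.

2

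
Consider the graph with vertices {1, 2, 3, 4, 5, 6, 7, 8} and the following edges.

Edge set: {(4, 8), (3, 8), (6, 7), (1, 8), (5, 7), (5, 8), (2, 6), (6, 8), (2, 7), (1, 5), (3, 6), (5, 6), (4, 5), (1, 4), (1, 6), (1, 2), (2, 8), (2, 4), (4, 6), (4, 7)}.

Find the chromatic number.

5

1, 2, 4, 6, 8 are mutually adjacent (a clique of size 5), so at least 5 colors are needed.
One proper 5-coloring: 1=d, 2=e, 3=b, 4=b, 5=e, 6=a, 7=c, 8=c. No two adjacent vertices share a color.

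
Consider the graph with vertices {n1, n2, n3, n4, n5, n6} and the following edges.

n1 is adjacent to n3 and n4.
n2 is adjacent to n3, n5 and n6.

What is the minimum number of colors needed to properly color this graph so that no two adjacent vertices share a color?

2

n2 and n5 are adjacent, so at least 2 colors are needed.
A valid assignment using 2 colors: n1=R, n2=R, n3=B, n4=B, n5=B, n6=B. Every edge joins two different colors.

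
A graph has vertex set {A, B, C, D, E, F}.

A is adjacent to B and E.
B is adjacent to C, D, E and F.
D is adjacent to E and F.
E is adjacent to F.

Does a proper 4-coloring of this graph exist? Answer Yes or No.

The chromatic number is 4. B, D, E, F are mutually adjacent (a clique of size 4), so at least 4 colors are needed.
One proper 4-coloring: A=3, B=1, C=2, D=4, E=2, F=3.
That is already a proper 4-coloring.

Yes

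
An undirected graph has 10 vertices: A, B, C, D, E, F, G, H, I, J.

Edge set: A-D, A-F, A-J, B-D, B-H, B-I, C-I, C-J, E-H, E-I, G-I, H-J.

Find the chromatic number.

3

The cycle C-I-B-H-J-C has odd length 5, so it cannot be 2-colored; at least 3 colors are needed.
3 colors suffice: color red → {D, F, I, J}; color blue → {A, B, C, E, G}; color green → {H}. Each edge has distinct colors on its endpoints.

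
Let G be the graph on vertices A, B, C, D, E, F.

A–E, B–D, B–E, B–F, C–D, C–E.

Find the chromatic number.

2

A and E are adjacent, so at least 2 colors are needed.
2 colors suffice: A=1, B=1, C=1, D=2, E=2, F=2. Each edge has distinct colors on its endpoints.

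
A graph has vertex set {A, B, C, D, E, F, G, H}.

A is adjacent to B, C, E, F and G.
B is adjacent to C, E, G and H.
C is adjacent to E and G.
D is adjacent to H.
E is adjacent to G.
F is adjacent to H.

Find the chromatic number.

5

A, B, C, E, G form a clique, so at least 5 colors are needed.
5 colors suffice: color red → {B, D, F}; color blue → {A, H}; color green → {G}; color yellow → {C}; color purple → {E}. Each edge has distinct colors on its endpoints.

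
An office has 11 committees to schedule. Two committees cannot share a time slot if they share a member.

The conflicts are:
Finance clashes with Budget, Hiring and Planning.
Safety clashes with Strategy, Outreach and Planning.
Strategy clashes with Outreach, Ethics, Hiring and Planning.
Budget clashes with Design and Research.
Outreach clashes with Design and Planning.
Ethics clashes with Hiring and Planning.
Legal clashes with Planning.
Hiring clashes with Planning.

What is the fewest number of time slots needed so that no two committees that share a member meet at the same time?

Safety, Strategy, Outreach, Planning pairwise conflict, so at least 4 time slots are needed.
A valid assignment using 4 time slots: Finance=2, Safety=4, Strategy=2, Budget=1, Outreach=3, Design=2, Ethics=4, Research=2, Legal=2, Hiring=3, Planning=1. Each listed conflict is separated.

4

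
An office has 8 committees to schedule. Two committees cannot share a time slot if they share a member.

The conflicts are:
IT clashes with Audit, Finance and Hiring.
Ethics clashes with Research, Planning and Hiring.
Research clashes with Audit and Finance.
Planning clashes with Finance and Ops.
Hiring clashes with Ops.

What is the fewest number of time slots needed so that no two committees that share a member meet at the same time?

The cycle Audit-IT-Hiring-Ethics-Research-Audit has odd length 5, so it cannot be 2-colored; at least 3 time slots are needed.
Using 3 time slots: IT=2, Ethics=2, Research=1, Planning=1, Audit=3, Finance=3, Hiring=1, Ops=2. No two conflicting committees share a time slot.

3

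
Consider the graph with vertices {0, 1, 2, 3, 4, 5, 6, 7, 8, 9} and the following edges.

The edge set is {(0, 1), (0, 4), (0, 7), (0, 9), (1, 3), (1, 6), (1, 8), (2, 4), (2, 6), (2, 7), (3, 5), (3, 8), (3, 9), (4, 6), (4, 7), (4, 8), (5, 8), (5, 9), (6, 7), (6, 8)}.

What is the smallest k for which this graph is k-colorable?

2, 4, 6, 7 are mutually adjacent (a clique of size 4), so at least 4 colors are needed.
A valid assignment using 4 colors: 0=green, 1=yellow, 2=yellow, 3=blue, 4=blue, 5=green, 6=green, 7=red, 8=red, 9=red. Each edge has distinct colors on its endpoints.

4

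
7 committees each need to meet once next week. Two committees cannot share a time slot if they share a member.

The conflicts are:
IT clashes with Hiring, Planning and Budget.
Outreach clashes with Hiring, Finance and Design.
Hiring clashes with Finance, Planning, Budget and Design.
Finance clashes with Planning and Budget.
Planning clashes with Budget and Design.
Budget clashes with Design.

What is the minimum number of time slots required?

Hiring, Planning, Budget, Design all conflict with each other, so at least 4 time slots are needed.
A valid assignment using 4 time slots: IT=4, Outreach=2, Hiring=1, Finance=4, Planning=3, Budget=2, Design=4. Each listed conflict is separated.

4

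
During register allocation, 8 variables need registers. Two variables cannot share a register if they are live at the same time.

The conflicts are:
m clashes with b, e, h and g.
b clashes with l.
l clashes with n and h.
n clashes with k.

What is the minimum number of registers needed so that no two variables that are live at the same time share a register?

2

n and k conflict, so at least 2 registers are needed.
Using 2 registers: m=1, b=2, e=2, l=1, n=2, h=2, g=2, k=1. No two conflicting variables share a register.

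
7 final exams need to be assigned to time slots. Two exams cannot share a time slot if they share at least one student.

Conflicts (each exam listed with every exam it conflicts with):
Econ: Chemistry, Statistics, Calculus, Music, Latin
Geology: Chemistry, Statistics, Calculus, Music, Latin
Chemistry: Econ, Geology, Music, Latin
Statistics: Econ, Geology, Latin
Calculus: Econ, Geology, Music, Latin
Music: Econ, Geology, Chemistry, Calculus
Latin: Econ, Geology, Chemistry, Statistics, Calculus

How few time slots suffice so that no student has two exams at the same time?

Econ, Calculus, Music all conflict with each other, so at least 3 time slots are needed.
3 time slots suffice: time slot 1 → {Econ, Geology}; time slot 2 → {Music, Latin}; time slot 3 → {Chemistry, Statistics, Calculus}. Every pair that conflicts lands in different time slots.

3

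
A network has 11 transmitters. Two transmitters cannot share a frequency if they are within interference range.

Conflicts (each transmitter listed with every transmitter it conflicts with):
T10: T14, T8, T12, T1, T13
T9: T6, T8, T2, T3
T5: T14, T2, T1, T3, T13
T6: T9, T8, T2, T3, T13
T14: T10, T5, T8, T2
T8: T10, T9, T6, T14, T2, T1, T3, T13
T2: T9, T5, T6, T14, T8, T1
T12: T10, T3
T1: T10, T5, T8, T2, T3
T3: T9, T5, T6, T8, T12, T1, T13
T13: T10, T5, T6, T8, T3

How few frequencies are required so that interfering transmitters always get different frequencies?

T9, T6, T8, T3 are mutually in conflict, so at least 4 frequencies are needed.
4 frequencies suffice: frequency 1 → {T5, T8, T12}; frequency 2 → {T10, T2, T3}; frequency 3 → {T6, T14, T1}; frequency 4 → {T9, T13}. Every pair that conflicts lands in different frequencies.

4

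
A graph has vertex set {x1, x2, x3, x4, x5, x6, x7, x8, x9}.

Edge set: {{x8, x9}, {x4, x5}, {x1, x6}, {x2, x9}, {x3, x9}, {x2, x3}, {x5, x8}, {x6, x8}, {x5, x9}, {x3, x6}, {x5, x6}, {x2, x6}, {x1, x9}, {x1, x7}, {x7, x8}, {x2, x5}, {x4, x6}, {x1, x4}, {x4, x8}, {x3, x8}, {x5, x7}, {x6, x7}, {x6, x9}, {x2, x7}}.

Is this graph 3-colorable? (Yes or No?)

x2, x3, x6, x9 are mutually adjacent (a clique of size 4), so at least 4 colors are needed.
So 3 colors are not enough.

No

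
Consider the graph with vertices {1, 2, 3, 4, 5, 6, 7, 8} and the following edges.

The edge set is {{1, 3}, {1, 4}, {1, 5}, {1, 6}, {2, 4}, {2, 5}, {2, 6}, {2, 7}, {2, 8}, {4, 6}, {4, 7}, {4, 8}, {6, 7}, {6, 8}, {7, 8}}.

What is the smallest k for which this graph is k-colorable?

2, 4, 6, 7, 8 form a clique, so at least 5 colors are needed.
A valid assignment using 5 colors: 1=red, 2=red, 3=blue, 4=green, 5=blue, 6=blue, 7=purple, 8=yellow. Every edge joins two different colors.

5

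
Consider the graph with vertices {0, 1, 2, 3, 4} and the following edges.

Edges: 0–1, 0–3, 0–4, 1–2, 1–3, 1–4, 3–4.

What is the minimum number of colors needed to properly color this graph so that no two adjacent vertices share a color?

4

0, 1, 3, 4 are pairwise adjacent (a clique of size 4), so at least 4 colors are needed.
4 colors suffice: color a → {1}; color b → {0, 2}; color c → {3}; color d → {4}. No two adjacent vertices share a color.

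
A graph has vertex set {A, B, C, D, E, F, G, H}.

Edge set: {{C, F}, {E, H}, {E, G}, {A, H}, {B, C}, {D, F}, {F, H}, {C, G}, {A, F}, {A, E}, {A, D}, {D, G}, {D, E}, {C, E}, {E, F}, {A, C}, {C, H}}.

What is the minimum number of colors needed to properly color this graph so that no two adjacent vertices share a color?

5

A, C, E, F, H form a clique, so at least 5 colors are needed.
5 colors suffice: A=green, B=blue, C=red, D=red, E=blue, F=yellow, G=green, H=purple. Every edge joins two different colors.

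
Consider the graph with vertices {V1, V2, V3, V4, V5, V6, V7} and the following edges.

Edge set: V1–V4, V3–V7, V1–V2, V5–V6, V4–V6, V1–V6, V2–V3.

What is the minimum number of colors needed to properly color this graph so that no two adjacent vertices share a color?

V1, V4, V6 form a triangle, so at least 3 colors are needed.
A valid assignment using 3 colors: V1=2, V2=3, V3=1, V4=3, V5=2, V6=1, V7=2. Each edge has distinct colors on its endpoints.

3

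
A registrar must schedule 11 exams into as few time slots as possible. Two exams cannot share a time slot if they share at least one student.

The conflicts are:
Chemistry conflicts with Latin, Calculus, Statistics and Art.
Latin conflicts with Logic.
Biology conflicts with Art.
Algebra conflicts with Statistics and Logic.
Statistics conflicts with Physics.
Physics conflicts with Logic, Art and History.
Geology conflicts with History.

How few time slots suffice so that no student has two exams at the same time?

The cycle Latin-Logic-Physics-Art-Chemistry-Latin has odd length 5, so it cannot be 2-colored; at least 3 time slots are needed.
3 time slots suffice: Chemistry=1, Latin=3, Biology=1, Calculus=2, Algebra=1, Statistics=2, Physics=1, Geology=1, Logic=2, Art=2, History=2. Every pair that conflicts lands in different time slots.

3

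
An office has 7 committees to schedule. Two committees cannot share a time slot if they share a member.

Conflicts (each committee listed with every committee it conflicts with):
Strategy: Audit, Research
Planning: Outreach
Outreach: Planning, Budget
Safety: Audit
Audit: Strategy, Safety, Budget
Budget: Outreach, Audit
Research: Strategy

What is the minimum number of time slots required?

2

Planning and Outreach conflict, so at least 2 time slots are needed.
Using 2 time slots: Strategy=2, Planning=2, Outreach=1, Safety=2, Audit=1, Budget=2, Research=1. Every pair that conflicts lands in different time slots.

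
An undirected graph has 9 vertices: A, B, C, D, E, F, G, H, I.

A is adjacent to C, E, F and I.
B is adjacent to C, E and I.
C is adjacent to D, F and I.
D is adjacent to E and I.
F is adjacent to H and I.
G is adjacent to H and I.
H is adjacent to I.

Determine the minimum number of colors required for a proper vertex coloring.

A, C, F, I form a clique, so at least 4 colors are needed.
4 colors suffice: color red → {E, I}; color blue → {C, H}; color green → {B, D, F, G}; color yellow → {A}. Every edge joins two different colors.

4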